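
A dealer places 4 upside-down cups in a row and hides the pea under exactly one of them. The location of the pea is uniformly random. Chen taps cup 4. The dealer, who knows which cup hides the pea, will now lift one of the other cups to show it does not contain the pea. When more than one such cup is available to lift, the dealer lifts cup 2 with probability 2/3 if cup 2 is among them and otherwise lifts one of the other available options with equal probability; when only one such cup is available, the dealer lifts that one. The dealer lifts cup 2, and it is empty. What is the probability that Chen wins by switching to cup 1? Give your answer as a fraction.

Condition on the true location of the pea.
If it is under any of cups 1, 3, and 4 (prior 1/4 each): cup 2 is available, opened with probability 2/3; weight (1/4)·(2/3) = 1/6 each.
If it is under cup 2 (prior 1/4): the dealer opened cup 2, so this case is ruled out; weight (1/4)·0 = 0.
The weights sum to 1/2.
So P(the pea under cup 1 | the dealer opened cup 2) = (1/6) / (1/2) = 1/3.

1/3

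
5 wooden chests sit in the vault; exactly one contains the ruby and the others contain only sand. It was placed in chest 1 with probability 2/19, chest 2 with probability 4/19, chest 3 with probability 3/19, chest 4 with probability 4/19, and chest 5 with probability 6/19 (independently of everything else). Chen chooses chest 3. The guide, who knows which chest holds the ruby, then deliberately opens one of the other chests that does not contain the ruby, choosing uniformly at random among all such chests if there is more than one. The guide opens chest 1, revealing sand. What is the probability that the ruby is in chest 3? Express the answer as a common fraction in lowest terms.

Consider each possible location of the ruby in turn.
If it is in chest 1 (prior 2/19): the guide opened chest 1, so this case is ruled out; weight (2/19)·0 = 0.
If it is in either of chests 2 and 4 (prior 4/19 each): the guide has 3 equally likely choices, so probability 1/3; weight (4/19)·(1/3) = 4/57 each.
If it is in chest 3 (prior 3/19): the guide has 4 equally likely choices, so probability 1/4; weight (3/19)·(1/4) = 3/76.
If it is in chest 5 (prior 6/19): the guide has 3 equally likely choices, so probability 1/3; weight (6/19)·(1/3) = 2/19.
The weights sum to 65/228.
So P(the ruby in chest 3 | the guide opened chest 1) = (3/76) / (65/228) = 9/65.

9/65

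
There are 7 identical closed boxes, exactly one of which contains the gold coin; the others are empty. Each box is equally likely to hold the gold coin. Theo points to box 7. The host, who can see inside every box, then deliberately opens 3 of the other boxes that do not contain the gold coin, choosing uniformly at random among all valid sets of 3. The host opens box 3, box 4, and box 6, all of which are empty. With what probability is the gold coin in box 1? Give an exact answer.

Condition on the true location of the gold coin.
If it is in any of boxes 1, 2, and 5 (prior 1/7 each): the host has 10 equally likely choices, so probability 1/10; weight (1/7)·(1/10) = 1/70 each.
If it is in any of boxes 3, 4, and 6 (prior 1/7 each): that box was opened and seen not to hold the prize — ruled out; weight (1/7)·0 = 0 each.
If it is in box 7 (prior 1/7): the host has 20 equally likely choices, so probability 1/20; weight (1/7)·(1/20) = 1/140.
The weights sum to 1/20.
So P(the gold coin in box 1 | the host opened box 3, box 4, and box 6) = (1/70) / (1/20) = 2/7.

2/7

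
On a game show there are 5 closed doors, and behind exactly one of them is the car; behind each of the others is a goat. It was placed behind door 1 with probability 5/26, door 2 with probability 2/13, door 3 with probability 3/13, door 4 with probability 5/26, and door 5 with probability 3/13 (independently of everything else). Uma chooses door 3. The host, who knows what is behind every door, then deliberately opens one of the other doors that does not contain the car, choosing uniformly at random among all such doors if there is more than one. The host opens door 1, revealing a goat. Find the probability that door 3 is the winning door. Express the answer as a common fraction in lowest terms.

Consider each possible location of the car in turn.
If it is behind door 1 (prior 5/26): the host opened door 1, so this case is ruled out; weight (5/26)·0 = 0.
If it is behind door 2 (prior 2/13): the host has 3 equally likely choices, so probability 1/3; weight (2/13)·(1/3) = 2/39.
If it is behind door 3 (prior 3/13): the host has 4 equally likely choices, so probability 1/4; weight (3/13)·(1/4) = 3/52.
If it is behind door 4 (prior 5/26): the host has 3 equally likely choices, so probability 1/3; weight (5/26)·(1/3) = 5/78.
If it is behind door 5 (prior 3/13): the host has 3 equally likely choices, so probability 1/3; weight (3/13)·(1/3) = 1/13.
The weights sum to 1/4.
So P(the car behind door 3 | the host opened door 1) = (3/52) / (1/4) = 3/13.

3/13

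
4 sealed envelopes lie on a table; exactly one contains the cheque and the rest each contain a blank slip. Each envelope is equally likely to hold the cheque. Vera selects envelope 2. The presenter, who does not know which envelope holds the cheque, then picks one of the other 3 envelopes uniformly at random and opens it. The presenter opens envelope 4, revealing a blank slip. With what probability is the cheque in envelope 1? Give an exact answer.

Condition on the true location of the cheque.
If it is in any of envelopes 1, 2, and 3 (prior 1/4 each): the presenter picks envelope 4 with probability 1/3 regardless, and it is not the prize; weight (1/4)·(1/3) = 1/12 each.
If it is in envelope 4 (prior 1/4): the presenter opened envelope 4, so this case is ruled out; weight (1/4)·0 = 0.
The weights sum to 1/4.
So P(the cheque in envelope 1 | the presenter opened envelope 4) = (1/12) / (1/4) = 1/3.

1/3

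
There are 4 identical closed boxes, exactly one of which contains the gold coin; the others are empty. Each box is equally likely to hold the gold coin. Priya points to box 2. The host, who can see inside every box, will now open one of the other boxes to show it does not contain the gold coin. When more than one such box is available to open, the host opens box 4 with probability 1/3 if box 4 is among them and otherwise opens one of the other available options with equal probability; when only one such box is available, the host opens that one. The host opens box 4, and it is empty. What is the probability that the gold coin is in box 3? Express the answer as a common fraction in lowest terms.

Apply Bayes' rule, conditioning on where the gold coin actually is.
If it is in any of boxes 1, 2, and 3 (prior 1/4 each): box 4 is available, opened with probability 1/3; weight (1/4)·(1/3) = 1/12 each.
If it is in box 4 (prior 1/4): the host opened box 4, so this case is ruled out; weight (1/4)·0 = 0.
The weights sum to 1/4.
So P(the gold coin in box 3 | the host opened box 4) = (1/12) / (1/4) = 1/3.

1/3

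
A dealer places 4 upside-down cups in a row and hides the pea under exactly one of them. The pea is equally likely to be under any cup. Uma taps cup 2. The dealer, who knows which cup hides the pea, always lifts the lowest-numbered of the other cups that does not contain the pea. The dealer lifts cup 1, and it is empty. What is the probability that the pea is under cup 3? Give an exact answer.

1/3

Condition on the true location of the pea.
If it is under cup 1 (prior 1/4): the dealer opened cup 1, so this case is ruled out; weight (1/4)·0 = 0.
If it is under any of cups 2, 3, and 4 (prior 1/4 each): cup 1 is the lowest-numbered option available, probability 1; weight (1/4)·1 = 1/4 each.
The weights sum to 3/4.
So P(the pea under cup 3 | the dealer opened cup 1) = (1/4) / (3/4) = 1/3.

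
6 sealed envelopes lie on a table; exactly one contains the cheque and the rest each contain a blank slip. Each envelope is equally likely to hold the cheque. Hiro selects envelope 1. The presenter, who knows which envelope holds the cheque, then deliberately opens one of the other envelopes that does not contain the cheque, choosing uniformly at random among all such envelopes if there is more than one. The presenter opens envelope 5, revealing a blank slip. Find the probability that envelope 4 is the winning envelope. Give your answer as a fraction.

Apply Bayes' rule, conditioning on where the cheque actually is.
If it is in envelope 1 (prior 1/6): the presenter has 5 equally likely choices, so probability 1/5; weight (1/6)·(1/5) = 1/30.
If it is in any of envelopes 2, 3, 4, and 6 (prior 1/6 each): the presenter has 4 equally likely choices, so probability 1/4; weight (1/6)·(1/4) = 1/24 each.
If it is in envelope 5 (prior 1/6): the presenter opened envelope 5, so this case is ruled out; weight (1/6)·0 = 0.
The weights sum to 1/5.
So P(the cheque in envelope 4 | the presenter opened envelope 5) = (1/24) / (1/5) = 5/24.

5/24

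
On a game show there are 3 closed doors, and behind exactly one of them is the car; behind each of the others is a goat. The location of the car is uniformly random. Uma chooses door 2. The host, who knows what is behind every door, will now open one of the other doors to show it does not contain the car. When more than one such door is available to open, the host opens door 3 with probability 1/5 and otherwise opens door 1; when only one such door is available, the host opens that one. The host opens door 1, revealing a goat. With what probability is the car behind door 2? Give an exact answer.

4/9

Apply Bayes' rule, conditioning on where the car actually is.
If it is behind door 1 (prior 1/3): the host opened door 1, so this case is ruled out; weight (1/3)·0 = 0.
If it is behind door 2 (prior 1/3): door 3 is available but not opened, probability 4/5; weight (1/3)·(4/5) = 4/15.
If it is behind door 3 (prior 1/3): only door 1 is available, probability 1; weight (1/3)·1 = 1/3.
The weights sum to 3/5.
So P(the car behind door 2 | the host opened door 1) = (4/15) / (3/5) = 4/9.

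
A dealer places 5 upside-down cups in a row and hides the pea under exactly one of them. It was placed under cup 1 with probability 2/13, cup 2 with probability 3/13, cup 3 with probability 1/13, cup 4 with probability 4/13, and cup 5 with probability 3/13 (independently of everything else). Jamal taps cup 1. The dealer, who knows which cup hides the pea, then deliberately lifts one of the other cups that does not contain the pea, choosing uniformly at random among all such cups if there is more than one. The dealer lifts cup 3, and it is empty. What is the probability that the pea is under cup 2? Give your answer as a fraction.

6/23

Consider each possible location of the pea in turn.
If it is under cup 1 (prior 2/13): the dealer has 4 equally likely choices, so probability 1/4; weight (2/13)·(1/4) = 1/26.
If it is under either of cups 2 and 5 (prior 3/13 each): the dealer has 3 equally likely choices, so probability 1/3; weight (3/13)·(1/3) = 1/13 each.
If it is under cup 3 (prior 1/13): the dealer opened cup 3, so this case is ruled out; weight (1/13)·0 = 0.
If it is under cup 4 (prior 4/13): the dealer has 3 equally likely choices, so probability 1/3; weight (4/13)·(1/3) = 4/39.
The weights sum to 23/78.
So P(the pea under cup 2 | the dealer opened cup 3) = (1/13) / (23/78) = 6/23.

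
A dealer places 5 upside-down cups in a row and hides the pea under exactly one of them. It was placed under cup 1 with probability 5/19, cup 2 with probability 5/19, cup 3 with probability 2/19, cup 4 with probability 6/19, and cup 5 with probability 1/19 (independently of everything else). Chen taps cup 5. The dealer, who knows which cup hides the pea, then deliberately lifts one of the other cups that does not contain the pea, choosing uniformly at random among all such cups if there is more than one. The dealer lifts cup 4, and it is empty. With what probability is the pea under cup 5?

1/17

Condition on the true location of the pea.
If it is under either of cups 1 and 2 (prior 5/19 each): the dealer has 3 equally likely choices, so probability 1/3; weight (5/19)·(1/3) = 5/57 each.
If it is under cup 3 (prior 2/19): the dealer has 3 equally likely choices, so probability 1/3; weight (2/19)·(1/3) = 2/57.
If it is under cup 4 (prior 6/19): the dealer opened cup 4, so this case is ruled out; weight (6/19)·0 = 0.
If it is under cup 5 (prior 1/19): the dealer has 4 equally likely choices, so probability 1/4; weight (1/19)·(1/4) = 1/76.
The weights sum to 17/76.
So P(the pea under cup 5 | the dealer opened cup 4) = (1/76) / (17/76) = 1/17.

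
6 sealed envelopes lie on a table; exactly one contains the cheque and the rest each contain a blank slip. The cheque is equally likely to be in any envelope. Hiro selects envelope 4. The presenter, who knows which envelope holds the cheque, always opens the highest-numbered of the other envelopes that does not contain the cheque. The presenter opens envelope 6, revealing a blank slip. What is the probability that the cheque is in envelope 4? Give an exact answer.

1/5

Apply Bayes' rule, conditioning on where the cheque actually is.
If it is in any of envelopes 1, 2, 3, 4, and 5 (prior 1/6 each): envelope 6 is the highest-numbered option available, probability 1; weight (1/6)·1 = 1/6 each.
If it is in envelope 6 (prior 1/6): the presenter opened envelope 6, so this case is ruled out; weight (1/6)·0 = 0.
The weights sum to 5/6.
So P(the cheque in envelope 4 | the presenter opened envelope 6) = (1/6) / (5/6) = 1/5.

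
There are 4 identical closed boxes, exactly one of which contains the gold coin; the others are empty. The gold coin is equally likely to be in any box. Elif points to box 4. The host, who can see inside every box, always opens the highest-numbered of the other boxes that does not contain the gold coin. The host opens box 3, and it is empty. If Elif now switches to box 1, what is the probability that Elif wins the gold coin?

Consider each possible location of the gold coin in turn.
If it is in any of boxes 1, 2, and 4 (prior 1/4 each): box 3 is the highest-numbered option available, probability 1; weight (1/4)·1 = 1/4 each.
If it is in box 3 (prior 1/4): the host opened box 3, so this case is ruled out; weight (1/4)·0 = 0.
The weights sum to 3/4.
So P(the gold coin in box 1 | the host opened box 3) = (1/4) / (3/4) = 1/3.

1/3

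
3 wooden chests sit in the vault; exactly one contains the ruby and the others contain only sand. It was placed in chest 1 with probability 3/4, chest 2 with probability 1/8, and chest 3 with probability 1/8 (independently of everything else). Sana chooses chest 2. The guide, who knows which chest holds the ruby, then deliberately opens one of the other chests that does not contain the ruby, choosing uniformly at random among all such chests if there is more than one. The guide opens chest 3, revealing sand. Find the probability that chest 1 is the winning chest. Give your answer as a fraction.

Consider each possible location of the ruby in turn.
If it is in chest 1 (prior 3/4): the guide has no choice, probability 1; weight (3/4)·1 = 3/4.
If it is in chest 2 (prior 1/8): the guide has 2 equally likely choices, so probability 1/2; weight (1/8)·(1/2) = 1/16.
If it is in chest 3 (prior 1/8): the guide opened chest 3, so this case is ruled out; weight (1/8)·0 = 0.
The weights sum to 13/16.
So P(the ruby in chest 1 | the guide opened chest 3) = (3/4) / (13/16) = 12/13.

12/13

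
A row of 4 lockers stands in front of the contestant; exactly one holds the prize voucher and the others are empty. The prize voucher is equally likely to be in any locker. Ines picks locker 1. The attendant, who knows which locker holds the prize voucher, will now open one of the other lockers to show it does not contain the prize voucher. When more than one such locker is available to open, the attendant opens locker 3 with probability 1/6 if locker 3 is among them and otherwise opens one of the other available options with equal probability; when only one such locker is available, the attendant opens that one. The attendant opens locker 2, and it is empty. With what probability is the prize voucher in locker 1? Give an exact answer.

5/21

Apply Bayes' rule, conditioning on where the prize voucher actually is.
If it is in locker 1 (prior 1/4): locker 3 is available but not opened; locker 2 gets probability (1 − 1/6)/2 = 5/12; weight (1/4)·(5/12) = 5/48.
If it is in locker 2 (prior 1/4): the attendant opened locker 2, so this case is ruled out; weight (1/4)·0 = 0.
If it is in locker 3 (prior 1/4): locker 3 holds the prize so is unavailable; the attendant chooses uniformly among the 2 others, probability 1/2; weight (1/4)·(1/2) = 1/8.
If it is in locker 4 (prior 1/4): locker 3 is available but not opened, probability 5/6; weight (1/4)·(5/6) = 5/24.
The weights sum to 7/16.
So P(the prize voucher in locker 1 | the attendant opened locker 2) = (5/48) / (7/16) = 5/21.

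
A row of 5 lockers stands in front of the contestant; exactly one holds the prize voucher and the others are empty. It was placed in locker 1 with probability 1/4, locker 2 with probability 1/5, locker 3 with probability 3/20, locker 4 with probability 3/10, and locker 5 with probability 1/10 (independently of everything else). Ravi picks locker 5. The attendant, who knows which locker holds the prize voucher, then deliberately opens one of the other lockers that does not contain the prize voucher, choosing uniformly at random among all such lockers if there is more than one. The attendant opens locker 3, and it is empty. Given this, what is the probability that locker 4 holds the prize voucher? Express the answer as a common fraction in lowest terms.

Apply Bayes' rule, conditioning on where the prize voucher actually is.
If it is in locker 1 (prior 1/4): the attendant has 3 equally likely choices, so probability 1/3; weight (1/4)·(1/3) = 1/12.
If it is in locker 2 (prior 1/5): the attendant has 3 equally likely choices, so probability 1/3; weight (1/5)·(1/3) = 1/15.
If it is in locker 3 (prior 3/20): the attendant opened locker 3, so this case is ruled out; weight (3/20)·0 = 0.
If it is in locker 4 (prior 3/10): the attendant has 3 equally likely choices, so probability 1/3; weight (3/10)·(1/3) = 1/10.
If it is in locker 5 (prior 1/10): the attendant has 4 equally likely choices, so probability 1/4; weight (1/10)·(1/4) = 1/40.
The weights sum to 11/40.
So P(the prize voucher in locker 4 | the attendant opened locker 3) = (1/10) / (11/40) = 4/11.

4/11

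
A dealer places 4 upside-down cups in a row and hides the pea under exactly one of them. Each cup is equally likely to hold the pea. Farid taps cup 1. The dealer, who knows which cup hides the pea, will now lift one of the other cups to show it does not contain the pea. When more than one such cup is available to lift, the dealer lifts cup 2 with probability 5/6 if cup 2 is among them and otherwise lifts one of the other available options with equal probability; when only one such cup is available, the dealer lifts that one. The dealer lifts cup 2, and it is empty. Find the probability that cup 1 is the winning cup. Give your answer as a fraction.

1/3

Consider each possible location of the pea in turn.
If it is under any of cups 1, 3, and 4 (prior 1/4 each): cup 2 is available, opened with probability 5/6; weight (1/4)·(5/6) = 5/24 each.
If it is under cup 2 (prior 1/4): the dealer opened cup 2, so this case is ruled out; weight (1/4)·0 = 0.
The weights sum to 5/8.
So P(the pea under cup 1 | the dealer opened cup 2) = (5/24) / (5/8) = 1/3.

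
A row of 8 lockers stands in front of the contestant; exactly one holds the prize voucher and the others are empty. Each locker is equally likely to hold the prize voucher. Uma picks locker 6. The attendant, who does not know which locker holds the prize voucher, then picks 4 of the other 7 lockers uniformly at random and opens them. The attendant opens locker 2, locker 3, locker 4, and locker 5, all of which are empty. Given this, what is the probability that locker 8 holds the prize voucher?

1/4

Condition on the true location of the prize voucher.
If it is in any of lockers 1, 6, 7, and 8 (prior 1/8 each): the attendant picks exactly this set with probability 1/35 regardless, and none is the prize; weight (1/8)·(1/35) = 1/280 each.
If it is in any of lockers 2, 3, 4, and 5 (prior 1/8 each): that locker was opened and seen not to hold the prize — ruled out; weight (1/8)·0 = 0 each.
The weights sum to 1/70.
So P(the prize voucher in locker 8 | the attendant opened locker 2, locker 3, locker 4, and locker 5) = (1/280) / (1/70) = 1/4.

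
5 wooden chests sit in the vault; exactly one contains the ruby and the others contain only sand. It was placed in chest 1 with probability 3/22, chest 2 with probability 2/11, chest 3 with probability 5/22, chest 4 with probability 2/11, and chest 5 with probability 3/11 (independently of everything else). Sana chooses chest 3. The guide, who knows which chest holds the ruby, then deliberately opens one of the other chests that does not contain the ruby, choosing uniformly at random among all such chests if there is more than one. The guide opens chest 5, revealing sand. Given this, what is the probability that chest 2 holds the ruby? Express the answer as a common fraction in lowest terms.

Consider each possible location of the ruby in turn.
If it is in chest 1 (prior 3/22): the guide has 3 equally likely choices, so probability 1/3; weight (3/22)·(1/3) = 1/22.
If it is in either of chests 2 and 4 (prior 2/11 each): the guide has 3 equally likely choices, so probability 1/3; weight (2/11)·(1/3) = 2/33 each.
If it is in chest 3 (prior 5/22): the guide has 4 equally likely choices, so probability 1/4; weight (5/22)·(1/4) = 5/88.
If it is in chest 5 (prior 3/11): the guide opened chest 5, so this case is ruled out; weight (3/11)·0 = 0.
The weights sum to 59/264.
So P(the ruby in chest 2 | the guide opened chest 5) = (2/33) / (59/264) = 16/59.

16/59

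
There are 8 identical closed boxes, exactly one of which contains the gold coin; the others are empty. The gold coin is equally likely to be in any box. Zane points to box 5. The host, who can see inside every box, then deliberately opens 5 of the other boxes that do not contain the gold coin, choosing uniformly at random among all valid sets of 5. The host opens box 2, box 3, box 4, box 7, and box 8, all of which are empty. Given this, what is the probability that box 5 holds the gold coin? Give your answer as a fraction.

Condition on the true location of the gold coin.
If it is in either of boxes 1 and 6 (prior 1/8 each): the host has 6 equally likely choices, so probability 1/6; weight (1/8)·(1/6) = 1/48 each.
If it is in any of boxes 2, 3, 4, 7, and 8 (prior 1/8 each): that box was opened and seen not to hold the prize — ruled out; weight (1/8)·0 = 0 each.
If it is in box 5 (prior 1/8): the host has 21 equally likely choices, so probability 1/21; weight (1/8)·(1/21) = 1/168.
The weights sum to 1/21.
So P(the gold coin in box 5 | the host opened box 2, box 3, box 4, box 7, and box 8) = (1/168) / (1/21) = 1/8.

1/8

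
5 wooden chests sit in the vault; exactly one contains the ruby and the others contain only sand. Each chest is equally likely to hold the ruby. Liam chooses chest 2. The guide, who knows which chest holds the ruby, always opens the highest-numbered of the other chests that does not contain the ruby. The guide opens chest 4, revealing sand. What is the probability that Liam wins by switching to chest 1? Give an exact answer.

0

Consider each possible location of the ruby in turn.
If it is in any of chests 1, 2, and 3 (prior 1/5 each): the guide would have opened chest 5 instead, probability 0; weight (1/5)·0 = 0 each.
If it is in chest 4 (prior 1/5): the guide opened chest 4, so this case is ruled out; weight (1/5)·0 = 0.
If it is in chest 5 (prior 1/5): chest 4 is the highest-numbered option available, probability 1; weight (1/5)·1 = 1/5.
The weights sum to 1/5.
So P(the ruby in chest 1 | the guide opened chest 4) = 0 / (1/5) = 0.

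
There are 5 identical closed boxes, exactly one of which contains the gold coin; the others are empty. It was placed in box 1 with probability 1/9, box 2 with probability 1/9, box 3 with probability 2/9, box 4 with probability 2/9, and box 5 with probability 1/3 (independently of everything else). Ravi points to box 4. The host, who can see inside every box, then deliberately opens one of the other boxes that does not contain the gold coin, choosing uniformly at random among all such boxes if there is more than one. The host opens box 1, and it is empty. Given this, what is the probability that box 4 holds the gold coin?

Condition on the true location of the gold coin.
If it is in box 1 (prior 1/9): the host opened box 1, so this case is ruled out; weight (1/9)·0 = 0.
If it is in box 2 (prior 1/9): the host has 3 equally likely choices, so probability 1/3; weight (1/9)·(1/3) = 1/27.
If it is in box 3 (prior 2/9): the host has 3 equally likely choices, so probability 1/3; weight (2/9)·(1/3) = 2/27.
If it is in box 4 (prior 2/9): the host has 4 equally likely choices, so probability 1/4; weight (2/9)·(1/4) = 1/18.
If it is in box 5 (prior 1/3): the host has 3 equally likely choices, so probability 1/3; weight (1/3)·(1/3) = 1/9.
The weights sum to 5/18.
So P(the gold coin in box 4 | the host opened box 1) = (1/18) / (5/18) = 1/5.

1/5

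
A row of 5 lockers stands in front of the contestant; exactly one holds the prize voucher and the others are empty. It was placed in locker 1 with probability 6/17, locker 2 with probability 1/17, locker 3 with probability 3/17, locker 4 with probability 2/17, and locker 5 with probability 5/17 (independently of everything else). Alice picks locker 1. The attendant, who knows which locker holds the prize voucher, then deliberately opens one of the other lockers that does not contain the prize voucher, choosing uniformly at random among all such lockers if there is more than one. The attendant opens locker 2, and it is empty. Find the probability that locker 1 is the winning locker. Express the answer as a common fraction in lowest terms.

9/29

Apply Bayes' rule, conditioning on where the prize voucher actually is.
If it is in locker 1 (prior 6/17): the attendant has 4 equally likely choices, so probability 1/4; weight (6/17)·(1/4) = 3/34.
If it is in locker 2 (prior 1/17): the attendant opened locker 2, so this case is ruled out; weight (1/17)·0 = 0.
If it is in locker 3 (prior 3/17): the attendant has 3 equally likely choices, so probability 1/3; weight (3/17)·(1/3) = 1/17.
If it is in locker 4 (prior 2/17): the attendant has 3 equally likely choices, so probability 1/3; weight (2/17)·(1/3) = 2/51.
If it is in locker 5 (prior 5/17): the attendant has 3 equally likely choices, so probability 1/3; weight (5/17)·(1/3) = 5/51.
The weights sum to 29/102.
So P(the prize voucher in locker 1 | the attendant opened locker 2) = (3/34) / (29/102) = 9/29.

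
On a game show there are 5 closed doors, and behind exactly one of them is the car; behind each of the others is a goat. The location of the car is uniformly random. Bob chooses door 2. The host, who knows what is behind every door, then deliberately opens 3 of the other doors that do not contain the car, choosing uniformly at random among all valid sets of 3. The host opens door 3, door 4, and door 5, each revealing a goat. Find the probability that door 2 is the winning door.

Condition on the true location of the car.
If it is behind door 1 (prior 1/5): the host has no choice, probability 1; weight (1/5)·1 = 1/5.
If it is behind door 2 (prior 1/5): the host has 4 equally likely choices, so probability 1/4; weight (1/5)·(1/4) = 1/20.
If it is behind any of doors 3, 4, and 5 (prior 1/5 each): that door was opened and seen not to hold the prize — ruled out; weight (1/5)·0 = 0 each.
The weights sum to 1/4.
So P(the car behind door 2 | the host opened door 3, door 4, and door 5) = (1/20) / (1/4) = 1/5.

1/5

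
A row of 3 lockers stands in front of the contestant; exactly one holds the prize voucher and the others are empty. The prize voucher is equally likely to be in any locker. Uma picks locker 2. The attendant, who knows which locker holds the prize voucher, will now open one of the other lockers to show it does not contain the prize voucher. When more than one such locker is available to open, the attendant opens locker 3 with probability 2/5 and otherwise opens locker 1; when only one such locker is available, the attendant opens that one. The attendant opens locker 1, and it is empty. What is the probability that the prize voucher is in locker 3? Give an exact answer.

5/8

Apply Bayes' rule, conditioning on where the prize voucher actually is.
If it is in locker 1 (prior 1/3): the attendant opened locker 1, so this case is ruled out; weight (1/3)·0 = 0.
If it is in locker 2 (prior 1/3): locker 3 is available but not opened, probability 3/5; weight (1/3)·(3/5) = 1/5.
If it is in locker 3 (prior 1/3): only locker 1 is available, probability 1; weight (1/3)·1 = 1/3.
The weights sum to 8/15.
So P(the prize voucher in locker 3 | the attendant opened locker 1) = (1/3) / (8/15) = 5/8.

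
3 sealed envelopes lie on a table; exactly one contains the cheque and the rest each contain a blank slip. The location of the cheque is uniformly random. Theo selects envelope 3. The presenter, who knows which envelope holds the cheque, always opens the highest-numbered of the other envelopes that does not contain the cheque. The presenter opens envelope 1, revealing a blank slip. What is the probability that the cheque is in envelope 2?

Consider each possible location of the cheque in turn.
If it is in envelope 1 (prior 1/3): the presenter opened envelope 1, so this case is ruled out; weight (1/3)·0 = 0.
If it is in envelope 2 (prior 1/3): envelope 1 is the highest-numbered option available, probability 1; weight (1/3)·1 = 1/3.
If it is in envelope 3 (prior 1/3): the presenter would have opened envelope 2 instead, probability 0; weight (1/3)·0 = 0.
The weights sum to 1/3.
So P(the cheque in envelope 2 | the presenter opened envelope 1) = (1/3) / (1/3) = 1.

1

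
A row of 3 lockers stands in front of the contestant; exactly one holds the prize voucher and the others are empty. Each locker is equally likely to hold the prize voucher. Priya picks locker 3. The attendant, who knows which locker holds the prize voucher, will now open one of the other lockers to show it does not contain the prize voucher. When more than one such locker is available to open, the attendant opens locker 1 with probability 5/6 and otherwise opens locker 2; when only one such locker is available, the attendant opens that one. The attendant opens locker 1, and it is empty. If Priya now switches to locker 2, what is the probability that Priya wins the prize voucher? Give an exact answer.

6/11

Condition on the true location of the prize voucher.
If it is in locker 1 (prior 1/3): the attendant opened locker 1, so this case is ruled out; weight (1/3)·0 = 0.
If it is in locker 2 (prior 1/3): only locker 1 is available, probability 1; weight (1/3)·1 = 1/3.
If it is in locker 3 (prior 1/3): locker 1 is available, opened with probability 5/6; weight (1/3)·(5/6) = 5/18.
The weights sum to 11/18.
So P(the prize voucher in locker 2 | the attendant opened locker 1) = (1/3) / (11/18) = 6/11.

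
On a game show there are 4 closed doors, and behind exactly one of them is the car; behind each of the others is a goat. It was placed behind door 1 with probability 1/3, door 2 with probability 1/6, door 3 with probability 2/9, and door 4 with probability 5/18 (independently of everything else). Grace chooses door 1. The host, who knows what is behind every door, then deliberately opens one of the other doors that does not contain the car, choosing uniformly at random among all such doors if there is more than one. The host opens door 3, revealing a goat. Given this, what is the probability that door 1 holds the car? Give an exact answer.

Apply Bayes' rule, conditioning on where the car actually is.
If it is behind door 1 (prior 1/3): the host has 3 equally likely choices, so probability 1/3; weight (1/3)·(1/3) = 1/9.
If it is behind door 2 (prior 1/6): the host has 2 equally likely choices, so probability 1/2; weight (1/6)·(1/2) = 1/12.
If it is behind door 3 (prior 2/9): the host opened door 3, so this case is ruled out; weight (2/9)·0 = 0.
If it is behind door 4 (prior 5/18): the host has 2 equally likely choices, so probability 1/2; weight (5/18)·(1/2) = 5/36.
The weights sum to 1/3.
So P(the car behind door 1 | the host opened door 3) = (1/9) / (1/3) = 1/3.

1/3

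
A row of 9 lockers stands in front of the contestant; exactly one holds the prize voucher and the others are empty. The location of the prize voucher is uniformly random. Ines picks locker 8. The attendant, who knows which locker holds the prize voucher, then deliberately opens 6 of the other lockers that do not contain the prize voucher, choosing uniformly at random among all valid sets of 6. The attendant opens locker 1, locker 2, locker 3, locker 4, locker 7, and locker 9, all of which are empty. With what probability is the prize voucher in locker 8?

Condition on the true location of the prize voucher.
If it is in any of lockers 1, 2, 3, 4, 7, and 9 (prior 1/9 each): that locker was opened and seen not to hold the prize — ruled out; weight (1/9)·0 = 0 each.
If it is in either of lockers 5 and 6 (prior 1/9 each): the attendant has 7 equally likely choices, so probability 1/7; weight (1/9)·(1/7) = 1/63 each.
If it is in locker 8 (prior 1/9): the attendant has 28 equally likely choices, so probability 1/28; weight (1/9)·(1/28) = 1/252.
The weights sum to 1/28.
So P(the prize voucher in locker 8 | the attendant opened locker 1, locker 2, locker 3, locker 4, locker 7, and locker 9) = (1/252) / (1/28) = 1/9.

1/9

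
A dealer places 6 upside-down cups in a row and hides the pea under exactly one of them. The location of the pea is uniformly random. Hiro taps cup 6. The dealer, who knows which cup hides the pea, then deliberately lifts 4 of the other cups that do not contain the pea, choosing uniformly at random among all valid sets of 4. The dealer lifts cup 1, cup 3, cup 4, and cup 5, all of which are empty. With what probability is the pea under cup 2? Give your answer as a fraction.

5/6

Apply Bayes' rule, conditioning on where the pea actually is.
If it is under any of cups 1, 3, 4, and 5 (prior 1/6 each): that cup was opened and seen not to hold the prize — ruled out; weight (1/6)·0 = 0 each.
If it is under cup 2 (prior 1/6): the dealer has no choice, probability 1; weight (1/6)·1 = 1/6.
If it is under cup 6 (prior 1/6): the dealer has 5 equally likely choices, so probability 1/5; weight (1/6)·(1/5) = 1/30.
The weights sum to 1/5.
So P(the pea under cup 2 | the dealer opened cup 1, cup 3, cup 4, and cup 5) = (1/6) / (1/5) = 5/6.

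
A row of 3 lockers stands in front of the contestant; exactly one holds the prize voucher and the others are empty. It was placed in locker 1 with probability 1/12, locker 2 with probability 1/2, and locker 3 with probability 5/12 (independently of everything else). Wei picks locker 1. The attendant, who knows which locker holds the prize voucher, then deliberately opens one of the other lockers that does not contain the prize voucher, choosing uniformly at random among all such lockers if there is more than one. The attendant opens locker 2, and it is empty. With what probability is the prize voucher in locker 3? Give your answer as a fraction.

10/11

Apply Bayes' rule, conditioning on where the prize voucher actually is.
If it is in locker 1 (prior 1/12): the attendant has 2 equally likely choices, so probability 1/2; weight (1/12)·(1/2) = 1/24.
If it is in locker 2 (prior 1/2): the attendant opened locker 2, so this case is ruled out; weight (1/2)·0 = 0.
If it is in locker 3 (prior 5/12): the attendant has no choice, probability 1; weight (5/12)·1 = 5/12.
The weights sum to 11/24.
So P(the prize voucher in locker 3 | the attendant opened locker 2) = (5/12) / (11/24) = 10/11.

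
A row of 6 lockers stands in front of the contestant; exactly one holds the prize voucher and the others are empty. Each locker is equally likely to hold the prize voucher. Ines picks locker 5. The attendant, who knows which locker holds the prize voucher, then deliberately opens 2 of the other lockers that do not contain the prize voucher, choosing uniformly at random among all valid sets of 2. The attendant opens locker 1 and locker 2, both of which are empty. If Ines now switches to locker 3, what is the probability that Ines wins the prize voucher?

5/18

Condition on the true location of the prize voucher.
If it is in either of lockers 1 and 2 (prior 1/6 each): that locker was opened and seen not to hold the prize — ruled out; weight (1/6)·0 = 0 each.
If it is in any of lockers 3, 4, and 6 (prior 1/6 each): the attendant has 6 equally likely choices, so probability 1/6; weight (1/6)·(1/6) = 1/36 each.
If it is in locker 5 (prior 1/6): the attendant has 10 equally likely choices, so probability 1/10; weight (1/6)·(1/10) = 1/60.
The weights sum to 1/10.
So P(the prize voucher in locker 3 | the attendant opened locker 1 and locker 2) = (1/36) / (1/10) = 5/18.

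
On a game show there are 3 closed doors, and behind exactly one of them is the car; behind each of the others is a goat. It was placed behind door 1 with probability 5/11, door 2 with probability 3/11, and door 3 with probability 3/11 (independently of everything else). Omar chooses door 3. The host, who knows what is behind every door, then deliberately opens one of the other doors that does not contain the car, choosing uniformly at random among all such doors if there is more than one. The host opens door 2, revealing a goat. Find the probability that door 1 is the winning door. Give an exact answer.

Condition on the true location of the car.
If it is behind door 1 (prior 5/11): the host has no choice, probability 1; weight (5/11)·1 = 5/11.
If it is behind door 2 (prior 3/11): the host opened door 2, so this case is ruled out; weight (3/11)·0 = 0.
If it is behind door 3 (prior 3/11): the host has 2 equally likely choices, so probability 1/2; weight (3/11)·(1/2) = 3/22.
The weights sum to 13/22.
So P(the car behind door 1 | the host opened door 2) = (5/11) / (13/22) = 10/13.

10/13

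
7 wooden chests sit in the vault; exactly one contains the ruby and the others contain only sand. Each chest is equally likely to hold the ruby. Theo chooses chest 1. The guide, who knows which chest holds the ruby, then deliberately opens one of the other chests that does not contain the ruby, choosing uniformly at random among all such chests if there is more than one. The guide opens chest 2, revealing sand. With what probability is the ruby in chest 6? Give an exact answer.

Condition on the true location of the ruby.
If it is in chest 1 (prior 1/7): the guide has 6 equally likely choices, so probability 1/6; weight (1/7)·(1/6) = 1/42.
If it is in chest 2 (prior 1/7): the guide opened chest 2, so this case is ruled out; weight (1/7)·0 = 0.
If it is in any of chests 3, 4, 5, 6, and 7 (prior 1/7 each): the guide has 5 equally likely choices, so probability 1/5; weight (1/7)·(1/5) = 1/35 each.
The weights sum to 1/6.
So P(the ruby in chest 6 | the guide opened chest 2) = (1/35) / (1/6) = 6/35.

6/35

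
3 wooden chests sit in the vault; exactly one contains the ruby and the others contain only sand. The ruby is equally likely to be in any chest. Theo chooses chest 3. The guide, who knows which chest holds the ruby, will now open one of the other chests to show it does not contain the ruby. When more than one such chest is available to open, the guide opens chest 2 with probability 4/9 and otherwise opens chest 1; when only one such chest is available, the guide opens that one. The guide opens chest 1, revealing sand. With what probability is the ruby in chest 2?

9/14

Consider each possible location of the ruby in turn.
If it is in chest 1 (prior 1/3): the guide opened chest 1, so this case is ruled out; weight (1/3)·0 = 0.
If it is in chest 2 (prior 1/3): only chest 1 is available, probability 1; weight (1/3)·1 = 1/3.
If it is in chest 3 (prior 1/3): chest 2 is available but not opened, probability 5/9; weight (1/3)·(5/9) = 5/27.
The weights sum to 14/27.
So P(the ruby in chest 2 | the guide opened chest 1) = (1/3) / (14/27) = 9/14.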